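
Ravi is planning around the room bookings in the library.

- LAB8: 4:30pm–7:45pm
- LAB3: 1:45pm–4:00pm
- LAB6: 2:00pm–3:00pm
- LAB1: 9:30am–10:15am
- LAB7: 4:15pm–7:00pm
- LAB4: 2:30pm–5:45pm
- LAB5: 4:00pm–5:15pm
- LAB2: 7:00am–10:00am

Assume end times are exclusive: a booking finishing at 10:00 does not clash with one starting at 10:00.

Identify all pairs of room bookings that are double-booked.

Check each pair: they overlap iff neither finishes before the other starts.
Sorted by start: LAB2, LAB1, LAB3, LAB6, LAB4, LAB5, LAB7, LAB8.
LAB1 starts before LAB2 ends → LAB2 and LAB1 overlap.
LAB3 starts after LAB2 ends, so LAB2 has no further overlaps.
LAB3 starts after LAB1 ends, so LAB1 has no further overlaps.
LAB6 starts before LAB3 ends → LAB3 and LAB6 overlap.
LAB4 starts before LAB3 ends → LAB3 and LAB4 overlap.
LAB5 starts exactly when LAB3 ends (back-to-back, no overlap), so LAB3 has no further overlaps.
LAB4 starts before LAB6 ends → LAB6 and LAB4 overlap.
LAB5 starts after LAB6 ends, so LAB6 has no further overlaps.
LAB5 starts before LAB4 ends → LAB4 and LAB5 overlap.
LAB7 starts before LAB4 ends → LAB4 and LAB7 overlap.
LAB8 starts before LAB4 ends → LAB4 and LAB8 overlap.
LAB7 starts before LAB5 ends → LAB5 and LAB7 overlap.
LAB8 starts before LAB5 ends → LAB5 and LAB8 overlap.
LAB8 starts before LAB7 ends → LAB7 and LAB8 overlap.

LAB1 & LAB2, LAB3 & LAB4, LAB3 & LAB6, LAB4 & LAB5, LAB4 & LAB6, LAB4 & LAB7, LAB4 & LAB8, LAB5 & LAB7, LAB5 & LAB8, LAB7 & LAB8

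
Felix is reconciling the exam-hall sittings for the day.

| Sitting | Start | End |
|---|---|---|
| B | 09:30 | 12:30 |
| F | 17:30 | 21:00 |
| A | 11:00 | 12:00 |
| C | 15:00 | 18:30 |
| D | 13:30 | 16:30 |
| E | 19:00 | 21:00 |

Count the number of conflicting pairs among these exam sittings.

Two intervals overlap when each starts before the other ends.
Sorted by start: B, A, D, C, F, E.
A starts before B ends → B and A overlap.
D starts after B ends — done with B.
D starts after A ends — done with A.
C starts before D ends → D and C overlap.
F starts after D ends — done with D.
F starts before C ends → C and F overlap.
E starts after C ends.
E starts before F ends → F and E overlap.
Overlapping pairs: A & B, C & D, C & F, E & F — 4 in total.

4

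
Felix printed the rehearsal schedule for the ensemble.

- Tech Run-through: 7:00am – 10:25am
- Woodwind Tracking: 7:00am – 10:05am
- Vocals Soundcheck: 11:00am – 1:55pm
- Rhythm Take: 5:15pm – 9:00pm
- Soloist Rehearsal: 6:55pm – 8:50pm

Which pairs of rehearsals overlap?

Rhythm Take & Soloist Rehearsal, Tech Run-through & Woodwind Tracking

Two intervals overlap when each starts before the other ends.
Sorted by start: Tech Run-through, Woodwind Tracking, Vocals Soundcheck, Rhythm Take, Soloist Rehearsal.
Woodwind Tracking starts before Tech Run-through ends → Tech Run-through and Woodwind Tracking overlap.
Vocals Soundcheck starts after Tech Run-through ends, so nothing later overlaps Tech Run-through either.
Vocals Soundcheck starts after Woodwind Tracking ends, so nothing later overlaps Woodwind Tracking either.
Rhythm Take starts after Vocals Soundcheck ends, so nothing later overlaps Vocals Soundcheck either.
Soloist Rehearsal starts before Rhythm Take ends → Rhythm Take and Soloist Rehearsal overlap.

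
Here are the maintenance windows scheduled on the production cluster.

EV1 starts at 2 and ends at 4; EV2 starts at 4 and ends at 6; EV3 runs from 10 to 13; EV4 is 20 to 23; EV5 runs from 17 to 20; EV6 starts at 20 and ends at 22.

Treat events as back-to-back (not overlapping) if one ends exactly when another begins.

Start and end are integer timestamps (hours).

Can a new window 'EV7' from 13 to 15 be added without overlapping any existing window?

Yes — the slot is free

EV1: ends 4 at or before EV7 starts 13 → clear.
EV2: ends 6 at or before EV7 starts 13 → clear.
EV3: ends 13 at or before EV7 starts 13 → clear.
EV5: starts 17 at or after EV7 ends 15 → clear.
EV4: starts 20 at or after EV7 ends 15 → clear.
EV6: starts 20 at or after EV7 ends 15 → clear.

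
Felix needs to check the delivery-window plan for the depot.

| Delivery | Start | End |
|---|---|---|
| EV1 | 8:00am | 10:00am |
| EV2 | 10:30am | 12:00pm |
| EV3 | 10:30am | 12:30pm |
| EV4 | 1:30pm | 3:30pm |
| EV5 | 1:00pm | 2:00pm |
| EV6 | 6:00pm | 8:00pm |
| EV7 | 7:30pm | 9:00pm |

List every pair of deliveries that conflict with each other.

Sorted by start: EV1, EV2, EV3, EV5, EV4, EV6, EV7.
EV2 starts after EV1 ends, so EV1 has no further overlaps.
EV3 starts before EV2 ends → EV2 and EV3 overlap.
EV5 starts after EV2 ends, so EV2 has no further overlaps.
EV5 starts after EV3 ends, so EV3 has no further overlaps.
EV4 starts before EV5 ends → EV5 and EV4 overlap.
EV6 starts after EV5 ends, so EV5 has no further overlaps.
EV6 starts after EV4 ends, so EV4 has no further overlaps.
EV7 starts before EV6 ends → EV6 and EV7 overlap.

EV2 & EV3, EV4 & EV5, EV6 & EV7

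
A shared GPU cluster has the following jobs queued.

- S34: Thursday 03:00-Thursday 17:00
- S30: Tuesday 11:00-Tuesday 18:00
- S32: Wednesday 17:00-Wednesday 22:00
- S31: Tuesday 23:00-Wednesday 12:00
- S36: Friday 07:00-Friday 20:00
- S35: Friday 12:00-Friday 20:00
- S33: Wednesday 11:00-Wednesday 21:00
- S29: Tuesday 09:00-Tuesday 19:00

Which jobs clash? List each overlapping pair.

S29 & S30, S31 & S33, S32 & S33, S35 & S36

Sorted by start: S29, S30, S31, S33, S32, S34, S36, S35.
S30 starts before S29 ends → S29 and S30 overlap.
S31 starts after S29 ends; S29 is clear from here.
S31 starts after S30 ends; S30 is clear from here.
S33 starts before S31 ends → S31 and S33 overlap.
S32 starts after S31 ends; S31 is clear from here.
S32 starts before S33 ends → S33 and S32 overlap.
S34 starts after S33 ends; S33 is clear from here.
S34 starts after S32 ends; S32 is clear from here.
S36 starts after S34 ends; S34 is clear from here.
S35 starts before S36 ends → S36 and S35 overlap.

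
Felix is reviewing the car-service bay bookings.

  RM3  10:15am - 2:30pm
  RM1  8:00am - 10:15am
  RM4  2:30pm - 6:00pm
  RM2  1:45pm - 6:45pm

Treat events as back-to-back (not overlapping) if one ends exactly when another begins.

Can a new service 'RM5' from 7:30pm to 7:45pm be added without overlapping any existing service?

Yes — the slot is free

RM1: ends 10:15am at or before RM5 starts 7:30pm → clear.
RM3: ends 2:30pm at or before RM5 starts 7:30pm → clear.
RM2: ends 6:45pm at or before RM5 starts 7:30pm → clear.
RM4: ends 6:00pm at or before RM5 starts 7:30pm → clear.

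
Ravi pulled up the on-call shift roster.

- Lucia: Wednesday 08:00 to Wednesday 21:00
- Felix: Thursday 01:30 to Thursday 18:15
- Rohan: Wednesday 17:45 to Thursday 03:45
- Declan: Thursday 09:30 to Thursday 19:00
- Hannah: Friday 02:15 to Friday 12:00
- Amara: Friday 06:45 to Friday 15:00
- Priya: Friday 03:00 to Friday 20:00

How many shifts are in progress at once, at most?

Sweep the timeline, counting +1 at each start and −1 at each end (ends before starts at a tie):
Wednesday 08:00 start Lucia → 1
Wednesday 17:45 start Rohan → 2
Wednesday 21:00 end Lucia → 1
Thursday 01:30 start Felix → 2
Thursday 03:45 end Rohan → 1
Thursday 09:30 start Declan → 2
Thursday 18:15 end Felix → 1
Thursday 19:00 end Declan → 0
Friday 02:15 start Hannah → 1
Friday 03:00 start Priya → 2
Friday 06:45 start Amara → 3
Friday 12:00 end Hannah → 2
Friday 15:00 end Amara → 1
Friday 20:00 end Priya → 0
Peak is 3, at Friday 06:45 (Amara, Hannah, Priya).

3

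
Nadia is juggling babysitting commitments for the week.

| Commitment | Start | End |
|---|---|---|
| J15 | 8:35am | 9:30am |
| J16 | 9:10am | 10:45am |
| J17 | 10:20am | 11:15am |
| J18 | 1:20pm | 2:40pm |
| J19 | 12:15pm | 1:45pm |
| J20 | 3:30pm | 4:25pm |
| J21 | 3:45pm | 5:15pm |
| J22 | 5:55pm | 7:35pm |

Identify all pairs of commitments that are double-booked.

J15 & J16, J16 & J17, J18 & J19, J20 & J21

Sorted by start: J15, J16, J17, J19, J18, J20, J21, J22.
J16 starts before J15 ends → J15 and J16 overlap.
J17 starts after J15 ends, so J15 has no further overlaps.
J17 starts before J16 ends → J16 and J17 overlap.
J19 starts after J16 ends, so J16 has no further overlaps.
J19 starts after J17 ends, so J17 has no further overlaps.
J18 starts before J19 ends → J19 and J18 overlap.
J20 starts after J19 ends, so J19 has no further overlaps.
J20 starts after J18 ends, so J18 has no further overlaps.
J21 starts before J20 ends → J20 and J21 overlap.
J22 starts after J20 ends.
J22 starts after J21 ends.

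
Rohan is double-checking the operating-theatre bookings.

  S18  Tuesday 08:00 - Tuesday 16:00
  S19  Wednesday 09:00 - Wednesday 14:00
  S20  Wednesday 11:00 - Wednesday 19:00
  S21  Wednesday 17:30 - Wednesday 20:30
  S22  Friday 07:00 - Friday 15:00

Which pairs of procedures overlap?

Sorted by start: S18, S19, S20, S21, S22.
S19 starts after S18 ends — done with S18.
S20 starts before S19 ends → S19 and S20 overlap.
S21 starts after S19 ends — done with S19.
S21 starts before S20 ends → S20 and S21 overlap.
S22 starts after S20 ends.
S22 starts after S21 ends.

S19 & S20, S20 & S21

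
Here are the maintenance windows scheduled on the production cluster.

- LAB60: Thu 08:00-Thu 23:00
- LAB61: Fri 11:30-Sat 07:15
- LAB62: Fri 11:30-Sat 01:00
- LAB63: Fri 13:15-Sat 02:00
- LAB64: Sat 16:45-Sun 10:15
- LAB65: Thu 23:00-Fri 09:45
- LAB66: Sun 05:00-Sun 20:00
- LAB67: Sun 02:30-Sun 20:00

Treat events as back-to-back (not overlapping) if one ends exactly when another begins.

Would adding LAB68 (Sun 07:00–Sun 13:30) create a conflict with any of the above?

Yes — it overlaps LAB64, LAB66, LAB67

LAB60: ends Thu 23:00 at or before LAB68 starts Sun 07:00 → clear.
LAB65: ends Fri 09:45 at or before LAB68 starts Sun 07:00 → clear.
LAB61: ends Sat 07:15 at or before LAB68 starts Sun 07:00 → clear.
LAB62: ends Sat 01:00 at or before LAB68 starts Sun 07:00 → clear.
LAB63: ends Sat 02:00 at or before LAB68 starts Sun 07:00 → clear.
LAB64: starts Sat 16:45 before LAB68 ends Sun 13:30, and ends Sun 10:15 after LAB68 starts Sun 07:00 → overlap.
LAB67: starts Sun 02:30 before LAB68 ends Sun 13:30, and ends Sun 20:00 after LAB68 starts Sun 07:00 → overlap.
LAB66: starts Sun 05:00 before LAB68 ends Sun 13:30, and ends Sun 20:00 after LAB68 starts Sun 07:00 → overlap.
LAB68 overlaps LAB64, LAB66, LAB67.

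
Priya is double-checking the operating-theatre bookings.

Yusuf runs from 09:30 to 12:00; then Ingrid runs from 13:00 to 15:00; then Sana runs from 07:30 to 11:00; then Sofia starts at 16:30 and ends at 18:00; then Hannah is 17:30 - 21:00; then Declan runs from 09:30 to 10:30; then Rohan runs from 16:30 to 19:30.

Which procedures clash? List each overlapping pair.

Declan & Sana, Declan & Yusuf, Hannah & Rohan, Hannah & Sofia, Rohan & Sofia, Sana & Yusuf

Sorted by start: Sana, Declan, Yusuf, Ingrid, Rohan, Sofia, Hannah.
Declan starts before Sana ends → Sana and Declan overlap.
Yusuf starts before Sana ends → Sana and Yusuf overlap.
Ingrid starts after Sana ends, so nothing later overlaps Sana either.
Yusuf starts before Declan ends → Declan and Yusuf overlap.
Ingrid starts after Declan ends, so nothing later overlaps Declan either.
Ingrid starts after Yusuf ends, so nothing later overlaps Yusuf either.
Rohan starts after Ingrid ends, so nothing later overlaps Ingrid either.
Sofia starts before Rohan ends → Rohan and Sofia overlap.
Hannah starts before Rohan ends → Rohan and Hannah overlap.
Hannah starts before Sofia ends → Sofia and Hannah overlap.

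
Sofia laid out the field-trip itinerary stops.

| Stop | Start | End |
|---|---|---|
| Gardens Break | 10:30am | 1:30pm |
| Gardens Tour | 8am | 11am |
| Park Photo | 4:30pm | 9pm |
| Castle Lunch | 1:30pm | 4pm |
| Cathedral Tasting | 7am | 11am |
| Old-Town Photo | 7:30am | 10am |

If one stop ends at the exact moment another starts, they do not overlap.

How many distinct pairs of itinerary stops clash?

5

Sorted by start: Cathedral Tasting, Old-Town Photo, Gardens Tour, Gardens Break, Castle Lunch, Park Photo.
Old-Town Photo starts before Cathedral Tasting ends → Cathedral Tasting and Old-Town Photo overlap.
Gardens Tour starts before Cathedral Tasting ends → Cathedral Tasting and Gardens Tour overlap.
Gardens Break starts before Cathedral Tasting ends → Cathedral Tasting and Gardens Break overlap.
Castle Lunch starts after Cathedral Tasting ends, so Cathedral Tasting has no further overlaps.
Gardens Tour starts before Old-Town Photo ends → Old-Town Photo and Gardens Tour overlap.
Gardens Break starts after Old-Town Photo ends, so Old-Town Photo has no further overlaps.
Gardens Break starts before Gardens Tour ends → Gardens Tour and Gardens Break overlap.
Castle Lunch starts after Gardens Tour ends, so Gardens Tour has no further overlaps.
Castle Lunch starts exactly when Gardens Break ends (back-to-back, no overlap), so Gardens Break has no further overlaps.
Park Photo starts after Castle Lunch ends.
Overlapping pairs: Cathedral Tasting & Gardens Break, Cathedral Tasting & Gardens Tour, Cathedral Tasting & Old-Town Photo, Gardens Break & Gardens Tour, Gardens Tour & Old-Town Photo — 5 in total.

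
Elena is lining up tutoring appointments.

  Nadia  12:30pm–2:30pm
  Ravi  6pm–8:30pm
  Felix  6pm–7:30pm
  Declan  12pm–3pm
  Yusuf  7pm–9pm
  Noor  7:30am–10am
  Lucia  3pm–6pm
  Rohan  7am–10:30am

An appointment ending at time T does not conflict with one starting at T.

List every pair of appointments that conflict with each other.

Sorted by start: Rohan, Noor, Declan, Nadia, Lucia, Felix, Ravi, Yusuf.
Noor starts before Rohan ends → Rohan and Noor overlap.
Declan starts after Rohan ends — done with Rohan.
Declan starts after Noor ends — done with Noor.
Nadia starts before Declan ends → Declan and Nadia overlap.
Lucia starts exactly when Declan ends (back-to-back, no overlap) — done with Declan.
Lucia starts after Nadia ends — done with Nadia.
Felix starts exactly when Lucia ends (back-to-back, no overlap) — done with Lucia.
Ravi starts before Felix ends → Felix and Ravi overlap.
Yusuf starts before Felix ends → Felix and Yusuf overlap.
Yusuf starts before Ravi ends → Ravi and Yusuf overlap.

Declan & Nadia, Felix & Ravi, Felix & Yusuf, Noor & Rohan, Ravi & Yusuf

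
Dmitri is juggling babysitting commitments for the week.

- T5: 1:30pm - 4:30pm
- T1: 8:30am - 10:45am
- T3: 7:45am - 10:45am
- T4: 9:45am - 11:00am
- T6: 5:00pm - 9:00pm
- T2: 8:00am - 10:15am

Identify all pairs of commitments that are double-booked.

T1 & T2, T1 & T3, T1 & T4, T2 & T3, T2 & T4, T3 & T4

Sorted by start: T3, T2, T1, T4, T5, T6.
T2 starts before T3 ends → T3 and T2 overlap.
T1 starts before T3 ends → T3 and T1 overlap.
T4 starts before T3 ends → T3 and T4 overlap.
T5 starts after T3 ends, so T3 has no further overlaps.
T1 starts before T2 ends → T2 and T1 overlap.
T4 starts before T2 ends → T2 and T4 overlap.
T5 starts after T2 ends, so T2 has no further overlaps.
T4 starts before T1 ends → T1 and T4 overlap.
T5 starts after T1 ends, so T1 has no further overlaps.
T5 starts after T4 ends, so T4 has no further overlaps.
T6 starts after T5 ends.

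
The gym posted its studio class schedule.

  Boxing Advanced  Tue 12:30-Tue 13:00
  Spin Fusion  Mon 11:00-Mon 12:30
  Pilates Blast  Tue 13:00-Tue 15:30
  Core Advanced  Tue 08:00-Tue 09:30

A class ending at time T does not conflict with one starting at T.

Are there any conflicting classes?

No

Two intervals overlap when each starts before the other ends.
Sorted by start: Spin Fusion, Core Advanced, Boxing Advanced, Pilates Blast.
Core Advanced starts after Spin Fusion ends, so nothing later overlaps Spin Fusion either.
Boxing Advanced starts after Core Advanced ends, so nothing later overlaps Core Advanced either.
Pilates Blast starts exactly when Boxing Advanced ends (back-to-back, no overlap).
Every pair is clear; the schedule has no overlaps.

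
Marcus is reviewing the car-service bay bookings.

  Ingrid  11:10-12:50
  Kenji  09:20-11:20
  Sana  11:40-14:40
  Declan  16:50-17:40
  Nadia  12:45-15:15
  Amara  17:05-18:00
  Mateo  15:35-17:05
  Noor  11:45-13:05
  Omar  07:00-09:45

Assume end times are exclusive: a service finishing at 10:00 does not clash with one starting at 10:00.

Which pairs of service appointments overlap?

Amara & Declan, Declan & Mateo, Ingrid & Kenji, Ingrid & Nadia, Ingrid & Noor, Ingrid & Sana, Kenji & Omar, Nadia & Noor, Nadia & Sana, Noor & Sana

Sorted by start: Omar, Kenji, Ingrid, Sana, Noor, Nadia, Mateo, Declan, Amara.
Kenji starts before Omar ends → Omar and Kenji overlap.
Ingrid starts after Omar ends, so Omar has no further overlaps.
Ingrid starts before Kenji ends → Kenji and Ingrid overlap.
Sana starts after Kenji ends, so Kenji has no further overlaps.
Sana starts before Ingrid ends → Ingrid and Sana overlap.
Noor starts before Ingrid ends → Ingrid and Noor overlap.
Nadia starts before Ingrid ends → Ingrid and Nadia overlap.
Mateo starts after Ingrid ends, so Ingrid has no further overlaps.
Noor starts before Sana ends → Sana and Noor overlap.
Nadia starts before Sana ends → Sana and Nadia overlap.
Mateo starts after Sana ends, so Sana has no further overlaps.
Nadia starts before Noor ends → Noor and Nadia overlap.
Mateo starts after Noor ends, so Noor has no further overlaps.
Mateo starts after Nadia ends, so Nadia has no further overlaps.
Declan starts before Mateo ends → Mateo and Declan overlap.
Amara starts exactly when Mateo ends (back-to-back, no overlap).
Amara starts before Declan ends → Declan and Amara overlap.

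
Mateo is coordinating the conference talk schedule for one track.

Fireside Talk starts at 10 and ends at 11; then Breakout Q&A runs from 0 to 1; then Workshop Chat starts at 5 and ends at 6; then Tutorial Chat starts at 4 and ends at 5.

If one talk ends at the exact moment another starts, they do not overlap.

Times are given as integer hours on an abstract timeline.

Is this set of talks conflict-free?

Sorted by start: Breakout Q&A, Tutorial Chat, Workshop Chat, Fireside Talk.
Tutorial Chat starts after Breakout Q&A ends, so nothing later overlaps Breakout Q&A either.
Workshop Chat starts exactly when Tutorial Chat ends (back-to-back, no overlap), so nothing later overlaps Tutorial Chat either.
Fireside Talk starts after Workshop Chat ends.
Every pair is clear; the schedule has no overlaps.

Yes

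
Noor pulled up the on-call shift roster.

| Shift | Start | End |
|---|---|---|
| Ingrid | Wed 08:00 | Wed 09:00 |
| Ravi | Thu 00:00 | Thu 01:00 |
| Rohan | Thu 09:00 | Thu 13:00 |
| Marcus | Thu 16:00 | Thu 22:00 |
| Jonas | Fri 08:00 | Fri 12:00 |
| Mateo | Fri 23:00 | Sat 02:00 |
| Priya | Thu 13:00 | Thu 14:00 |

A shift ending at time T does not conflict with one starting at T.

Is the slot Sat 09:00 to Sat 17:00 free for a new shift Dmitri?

Yes — the slot is free

Ingrid: ends Wed 09:00 at or before Dmitri starts Sat 09:00 → clear.
Ravi: ends Thu 01:00 at or before Dmitri starts Sat 09:00 → clear.
Rohan: ends Thu 13:00 at or before Dmitri starts Sat 09:00 → clear.
Priya: ends Thu 14:00 at or before Dmitri starts Sat 09:00 → clear.
Marcus: ends Thu 22:00 at or before Dmitri starts Sat 09:00 → clear.
Jonas: ends Fri 12:00 at or before Dmitri starts Sat 09:00 → clear.
Mateo: ends Sat 02:00 at or before Dmitri starts Sat 09:00 → clear.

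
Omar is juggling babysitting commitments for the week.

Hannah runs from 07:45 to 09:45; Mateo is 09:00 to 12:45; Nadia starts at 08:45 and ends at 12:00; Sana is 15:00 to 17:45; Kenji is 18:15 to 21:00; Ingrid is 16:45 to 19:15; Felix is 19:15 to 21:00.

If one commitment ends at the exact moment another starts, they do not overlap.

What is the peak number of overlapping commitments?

Sweep the timeline, counting +1 at each start and −1 at each end (ends before starts at a tie):
07:45 start Hannah → 1
08:45 start Nadia → 2
09:00 start Mateo → 3
09:45 end Hannah → 2
12:00 end Nadia → 1
12:45 end Mateo → 0
15:00 start Sana → 1
16:45 start Ingrid → 2
17:45 end Sana → 1
18:15 start Kenji → 2
19:15 end Ingrid → 1
19:15 start Felix → 2
21:00 end Felix → 1
21:00 end Kenji → 0
Peak is 3, at 09:00 (Hannah, Mateo, Nadia).

3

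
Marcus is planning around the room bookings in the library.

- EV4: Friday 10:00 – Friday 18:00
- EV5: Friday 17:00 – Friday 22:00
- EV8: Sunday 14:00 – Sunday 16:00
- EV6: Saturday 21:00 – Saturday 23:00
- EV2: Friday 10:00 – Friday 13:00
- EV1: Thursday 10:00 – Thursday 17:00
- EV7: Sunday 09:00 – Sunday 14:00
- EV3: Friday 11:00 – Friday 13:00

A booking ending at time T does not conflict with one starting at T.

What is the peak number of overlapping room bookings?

3

Sweep the timeline, counting +1 at each start and −1 at each end (ends before starts at a tie):
Thursday 10:00 start EV1 → 1
Thursday 17:00 end EV1 → 0
Friday 10:00 start EV2 → 1
Friday 10:00 start EV4 → 2
Friday 11:00 start EV3 → 3
Friday 13:00 end EV2 → 2
Friday 13:00 end EV3 → 1
Friday 17:00 start EV5 → 2
Friday 18:00 end EV4 → 1
Friday 22:00 end EV5 → 0
Saturday 21:00 start EV6 → 1
Saturday 23:00 end EV6 → 0
Sunday 09:00 start EV7 → 1
Sunday 14:00 end EV7 → 0
Sunday 14:00 start EV8 → 1
Sunday 16:00 end EV8 → 0
Peak is 3, at Friday 11:00 (EV2, EV3, EV4).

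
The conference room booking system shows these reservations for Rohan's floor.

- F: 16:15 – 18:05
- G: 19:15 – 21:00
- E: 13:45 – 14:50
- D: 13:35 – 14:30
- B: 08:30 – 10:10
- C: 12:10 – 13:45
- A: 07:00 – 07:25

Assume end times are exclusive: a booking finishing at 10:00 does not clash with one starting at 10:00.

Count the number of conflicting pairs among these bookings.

2

Sorted by start: A, B, C, D, E, F, G.
B starts after A ends — done with A.
C starts after B ends — done with B.
D starts before C ends → C and D overlap.
E starts exactly when C ends (back-to-back, no overlap) — done with C.
E starts before D ends → D and E overlap.
F starts after D ends — done with D.
F starts after E ends — done with E.
G starts after F ends.
Overlapping pairs: C & D, D & E — 2 in total.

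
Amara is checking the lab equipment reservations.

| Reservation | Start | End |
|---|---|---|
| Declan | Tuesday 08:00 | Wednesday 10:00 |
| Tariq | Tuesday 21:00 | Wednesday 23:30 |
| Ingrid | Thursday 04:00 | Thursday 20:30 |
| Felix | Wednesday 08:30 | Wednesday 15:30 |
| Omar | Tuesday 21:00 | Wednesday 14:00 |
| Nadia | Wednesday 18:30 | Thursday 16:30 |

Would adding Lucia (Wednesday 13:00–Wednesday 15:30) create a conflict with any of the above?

Yes — it overlaps Felix, Omar, Tariq

Declan: ends Wednesday 10:00 at or before Lucia starts Wednesday 13:00 → clear.
Tariq: starts Tuesday 21:00 before Lucia ends Wednesday 15:30, and ends Wednesday 23:30 after Lucia starts Wednesday 13:00 → overlap.
Omar: starts Tuesday 21:00 before Lucia ends Wednesday 15:30, and ends Wednesday 14:00 after Lucia starts Wednesday 13:00 → overlap.
Felix: starts Wednesday 08:30 before Lucia ends Wednesday 15:30, and ends Wednesday 15:30 after Lucia starts Wednesday 13:00 → overlap.
Nadia: starts Wednesday 18:30 at or after Lucia ends Wednesday 15:30 → clear.
Ingrid: starts Thursday 04:00 at or after Lucia ends Wednesday 15:30 → clear.
Lucia overlaps Tariq, Omar, Felix.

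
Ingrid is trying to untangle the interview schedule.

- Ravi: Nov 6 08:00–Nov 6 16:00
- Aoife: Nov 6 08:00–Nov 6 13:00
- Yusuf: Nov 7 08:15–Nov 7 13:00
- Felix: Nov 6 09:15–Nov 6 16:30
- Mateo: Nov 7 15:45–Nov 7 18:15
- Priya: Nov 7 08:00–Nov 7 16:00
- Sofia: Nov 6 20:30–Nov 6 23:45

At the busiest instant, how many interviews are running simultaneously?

3

Walk through starts and ends in time order (an end at T is processed before a start at T):
Nov 6 08:00 start Aoife → 1
Nov 6 08:00 start Ravi → 2
Nov 6 09:15 start Felix → 3
Nov 6 13:00 end Aoife → 2
Nov 6 16:00 end Ravi → 1
Nov 6 16:30 end Felix → 0
Nov 6 20:30 start Sofia → 1
Nov 6 23:45 end Sofia → 0
Nov 7 08:00 start Priya → 1
Nov 7 08:15 start Yusuf → 2
Nov 7 13:00 end Yusuf → 1
Nov 7 15:45 start Mateo → 2
Nov 7 16:00 end Priya → 1
Nov 7 18:15 end Mateo → 0
Peak is 3, at Nov 6 09:15 (Aoife, Felix, Ravi).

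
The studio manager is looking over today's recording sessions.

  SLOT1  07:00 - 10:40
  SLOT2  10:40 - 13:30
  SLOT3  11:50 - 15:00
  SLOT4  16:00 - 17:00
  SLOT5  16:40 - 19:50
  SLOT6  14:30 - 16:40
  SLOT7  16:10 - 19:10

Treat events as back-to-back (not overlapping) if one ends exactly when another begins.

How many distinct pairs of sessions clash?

7

Sorted by start: SLOT1, SLOT2, SLOT3, SLOT6, SLOT4, SLOT7, SLOT5.
SLOT2 starts exactly when SLOT1 ends (back-to-back, no overlap); SLOT1 is clear from here.
SLOT3 starts before SLOT2 ends → SLOT2 and SLOT3 overlap.
SLOT6 starts after SLOT2 ends; SLOT2 is clear from here.
SLOT6 starts before SLOT3 ends → SLOT3 and SLOT6 overlap.
SLOT4 starts after SLOT3 ends; SLOT3 is clear from here.
SLOT4 starts before SLOT6 ends → SLOT6 and SLOT4 overlap.
SLOT7 starts before SLOT6 ends → SLOT6 and SLOT7 overlap.
SLOT5 starts exactly when SLOT6 ends (back-to-back, no overlap).
SLOT7 starts before SLOT4 ends → SLOT4 and SLOT7 overlap.
SLOT5 starts before SLOT4 ends → SLOT4 and SLOT5 overlap.
SLOT5 starts before SLOT7 ends → SLOT7 and SLOT5 overlap.
Overlapping pairs: SLOT2 & SLOT3, SLOT3 & SLOT6, SLOT4 & SLOT5, SLOT4 & SLOT6, SLOT4 & SLOT7, SLOT5 & SLOT7, SLOT6 & SLOT7 — 7 in total.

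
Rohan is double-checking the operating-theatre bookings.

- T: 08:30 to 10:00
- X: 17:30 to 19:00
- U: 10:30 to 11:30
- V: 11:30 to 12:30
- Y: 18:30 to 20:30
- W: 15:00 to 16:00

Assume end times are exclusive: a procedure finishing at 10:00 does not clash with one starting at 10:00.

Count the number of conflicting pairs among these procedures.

1

Sorted by start: T, U, V, W, X, Y.
U starts after T ends — done with T.
V starts exactly when U ends (back-to-back, no overlap) — done with U.
W starts after V ends — done with V.
X starts after W ends — done with W.
Y starts before X ends → X and Y overlap.
Overlapping pairs: X & Y — 1 in total.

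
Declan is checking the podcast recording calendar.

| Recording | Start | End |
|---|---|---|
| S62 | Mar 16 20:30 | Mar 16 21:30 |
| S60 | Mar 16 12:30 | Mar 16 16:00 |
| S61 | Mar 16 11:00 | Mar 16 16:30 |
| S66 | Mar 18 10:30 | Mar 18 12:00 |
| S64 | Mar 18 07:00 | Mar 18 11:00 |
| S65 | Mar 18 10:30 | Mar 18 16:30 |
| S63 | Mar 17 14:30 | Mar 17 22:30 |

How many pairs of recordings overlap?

Check each pair: they overlap iff neither finishes before the other starts.
Sorted by start: S61, S60, S62, S63, S64, S65, S66.
S60 starts before S61 ends → S61 and S60 overlap.
S62 starts after S61 ends; S61 is clear from here.
S62 starts after S60 ends; S60 is clear from here.
S63 starts after S62 ends; S62 is clear from here.
S64 starts after S63 ends; S63 is clear from here.
S65 starts before S64 ends → S64 and S65 overlap.
S66 starts before S64 ends → S64 and S66 overlap.
S66 starts before S65 ends → S65 and S66 overlap.
Overlapping pairs: S60 & S61, S64 & S65, S64 & S66, S65 & S66 — 4 in total.

4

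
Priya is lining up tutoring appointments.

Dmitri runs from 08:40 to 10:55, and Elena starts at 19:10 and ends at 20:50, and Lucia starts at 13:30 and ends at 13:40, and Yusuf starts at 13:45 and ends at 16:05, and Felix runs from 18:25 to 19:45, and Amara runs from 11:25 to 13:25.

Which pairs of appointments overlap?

Sorted by start: Dmitri, Amara, Lucia, Yusuf, Felix, Elena.
Amara starts after Dmitri ends; Dmitri is clear from here.
Lucia starts after Amara ends; Amara is clear from here.
Yusuf starts after Lucia ends; Lucia is clear from here.
Felix starts after Yusuf ends; Yusuf is clear from here.
Elena starts before Felix ends → Felix and Elena overlap.

Elena & Felix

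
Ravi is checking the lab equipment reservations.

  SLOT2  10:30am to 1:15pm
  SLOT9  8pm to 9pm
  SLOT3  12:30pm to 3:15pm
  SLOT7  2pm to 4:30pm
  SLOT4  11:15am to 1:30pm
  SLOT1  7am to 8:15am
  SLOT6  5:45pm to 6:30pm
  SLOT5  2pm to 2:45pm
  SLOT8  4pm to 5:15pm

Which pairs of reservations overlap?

SLOT2 & SLOT3, SLOT2 & SLOT4, SLOT3 & SLOT4, SLOT3 & SLOT5, SLOT3 & SLOT7, SLOT5 & SLOT7, SLOT7 & SLOT8

Sorted by start: SLOT1, SLOT2, SLOT4, SLOT3, SLOT5, SLOT7, SLOT8, SLOT6, SLOT9.
SLOT2 starts after SLOT1 ends, so nothing later overlaps SLOT1 either.
SLOT4 starts before SLOT2 ends → SLOT2 and SLOT4 overlap.
SLOT3 starts before SLOT2 ends → SLOT2 and SLOT3 overlap.
SLOT5 starts after SLOT2 ends, so nothing later overlaps SLOT2 either.
SLOT3 starts before SLOT4 ends → SLOT4 and SLOT3 overlap.
SLOT5 starts after SLOT4 ends, so nothing later overlaps SLOT4 either.
SLOT5 starts before SLOT3 ends → SLOT3 and SLOT5 overlap.
SLOT7 starts before SLOT3 ends → SLOT3 and SLOT7 overlap.
SLOT8 starts after SLOT3 ends, so nothing later overlaps SLOT3 either.
SLOT7 starts before SLOT5 ends → SLOT5 and SLOT7 overlap.
SLOT8 starts after SLOT5 ends, so nothing later overlaps SLOT5 either.
SLOT8 starts before SLOT7 ends → SLOT7 and SLOT8 overlap.
SLOT6 starts after SLOT7 ends, so nothing later overlaps SLOT7 either.
SLOT6 starts after SLOT8 ends, so nothing later overlaps SLOT8 either.
SLOT9 starts after SLOT6 ends.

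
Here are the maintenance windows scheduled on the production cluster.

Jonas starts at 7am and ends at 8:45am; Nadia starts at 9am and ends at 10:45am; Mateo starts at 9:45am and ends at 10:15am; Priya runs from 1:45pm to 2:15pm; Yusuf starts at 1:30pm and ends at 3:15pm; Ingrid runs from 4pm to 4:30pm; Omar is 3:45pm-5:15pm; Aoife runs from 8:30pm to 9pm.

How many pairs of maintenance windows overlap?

Sorted by start: Jonas, Nadia, Mateo, Yusuf, Priya, Omar, Ingrid, Aoife.
Nadia starts after Jonas ends, so nothing later overlaps Jonas either.
Mateo starts before Nadia ends → Nadia and Mateo overlap.
Yusuf starts after Nadia ends, so nothing later overlaps Nadia either.
Yusuf starts after Mateo ends, so nothing later overlaps Mateo either.
Priya starts before Yusuf ends → Yusuf and Priya overlap.
Omar starts after Yusuf ends, so nothing later overlaps Yusuf either.
Omar starts after Priya ends, so nothing later overlaps Priya either.
Ingrid starts before Omar ends → Omar and Ingrid overlap.
Aoife starts after Omar ends.
Aoife starts after Ingrid ends.
Overlapping pairs: Ingrid & Omar, Mateo & Nadia, Priya & Yusuf — 3 in total.

3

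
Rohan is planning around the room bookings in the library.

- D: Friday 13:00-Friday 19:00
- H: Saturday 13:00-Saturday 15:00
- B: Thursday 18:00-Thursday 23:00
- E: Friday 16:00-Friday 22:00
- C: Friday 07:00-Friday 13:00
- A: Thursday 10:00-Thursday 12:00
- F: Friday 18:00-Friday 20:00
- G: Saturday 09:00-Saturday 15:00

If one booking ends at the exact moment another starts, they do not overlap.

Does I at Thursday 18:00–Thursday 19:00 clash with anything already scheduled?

A: ends Thursday 12:00 at or before I starts Thursday 18:00 → clear.
B: starts Thursday 18:00 before I ends Thursday 19:00, and ends Thursday 23:00 after I starts Thursday 18:00 → overlap.
C: starts Friday 07:00 at or after I ends Thursday 19:00 → clear.
D: starts Friday 13:00 at or after I ends Thursday 19:00 → clear.
E: starts Friday 16:00 at or after I ends Thursday 19:00 → clear.
F: starts Friday 18:00 at or after I ends Thursday 19:00 → clear.
G: starts Saturday 09:00 at or after I ends Thursday 19:00 → clear.
H: starts Saturday 13:00 at or after I ends Thursday 19:00 → clear.
I overlaps B.

Yes — it overlaps B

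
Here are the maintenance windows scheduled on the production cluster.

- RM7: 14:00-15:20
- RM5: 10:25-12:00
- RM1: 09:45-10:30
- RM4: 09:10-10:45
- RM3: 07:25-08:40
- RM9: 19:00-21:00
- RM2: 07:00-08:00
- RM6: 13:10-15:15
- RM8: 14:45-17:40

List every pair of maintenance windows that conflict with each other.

RM1 & RM4, RM1 & RM5, RM2 & RM3, RM4 & RM5, RM6 & RM7, RM6 & RM8, RM7 & RM8

Sorted by start: RM2, RM3, RM4, RM1, RM5, RM6, RM7, RM8, RM9.
RM3 starts before RM2 ends → RM2 and RM3 overlap.
RM4 starts after RM2 ends, so nothing later overlaps RM2 either.
RM4 starts after RM3 ends, so nothing later overlaps RM3 either.
RM1 starts before RM4 ends → RM4 and RM1 overlap.
RM5 starts before RM4 ends → RM4 and RM5 overlap.
RM6 starts after RM4 ends, so nothing later overlaps RM4 either.
RM5 starts before RM1 ends → RM1 and RM5 overlap.
RM6 starts after RM1 ends, so nothing later overlaps RM1 either.
RM6 starts after RM5 ends, so nothing later overlaps RM5 either.
RM7 starts before RM6 ends → RM6 and RM7 overlap.
RM8 starts before RM6 ends → RM6 and RM8 overlap.
RM9 starts after RM6 ends.
RM8 starts before RM7 ends → RM7 and RM8 overlap.
RM9 starts after RM7 ends.
RM9 starts after RM8 ends.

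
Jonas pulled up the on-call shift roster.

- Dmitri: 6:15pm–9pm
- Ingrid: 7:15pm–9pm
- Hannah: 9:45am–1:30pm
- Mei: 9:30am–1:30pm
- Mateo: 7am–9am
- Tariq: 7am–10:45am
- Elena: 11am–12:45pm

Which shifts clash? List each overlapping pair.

Sorted by start: Tariq, Mateo, Mei, Hannah, Elena, Dmitri, Ingrid.
Mateo starts before Tariq ends → Tariq and Mateo overlap.
Mei starts before Tariq ends → Tariq and Mei overlap.
Hannah starts before Tariq ends → Tariq and Hannah overlap.
Elena starts after Tariq ends, so Tariq has no further overlaps.
Mei starts after Mateo ends, so Mateo has no further overlaps.
Hannah starts before Mei ends → Mei and Hannah overlap.
Elena starts before Mei ends → Mei and Elena overlap.
Dmitri starts after Mei ends, so Mei has no further overlaps.
Elena starts before Hannah ends → Hannah and Elena overlap.
Dmitri starts after Hannah ends, so Hannah has no further overlaps.
Dmitri starts after Elena ends, so Elena has no further overlaps.
Ingrid starts before Dmitri ends → Dmitri and Ingrid overlap.

Dmitri & Ingrid, Elena & Hannah, Elena & Mei, Hannah & Mei, Hannah & Tariq, Mateo & Tariq, Mei & Tariq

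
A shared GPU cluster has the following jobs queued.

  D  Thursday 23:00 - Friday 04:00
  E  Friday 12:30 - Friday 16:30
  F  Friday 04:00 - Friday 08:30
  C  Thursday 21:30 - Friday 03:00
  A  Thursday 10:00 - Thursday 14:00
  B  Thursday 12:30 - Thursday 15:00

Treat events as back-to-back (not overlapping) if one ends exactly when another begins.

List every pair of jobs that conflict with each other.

A & B, C & D

Sorted by start: A, B, C, D, F, E.
B starts before A ends → A and B overlap.
C starts after A ends, so A has no further overlaps.
C starts after B ends, so B has no further overlaps.
D starts before C ends → C and D overlap.
F starts after C ends, so C has no further overlaps.
F starts exactly when D ends (back-to-back, no overlap), so D has no further overlaps.
E starts after F ends.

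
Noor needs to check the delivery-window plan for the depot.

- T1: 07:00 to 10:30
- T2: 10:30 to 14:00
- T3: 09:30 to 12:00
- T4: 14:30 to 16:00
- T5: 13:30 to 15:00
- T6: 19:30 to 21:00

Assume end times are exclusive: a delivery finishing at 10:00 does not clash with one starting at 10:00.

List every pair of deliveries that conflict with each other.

T1 & T3, T2 & T3, T2 & T5, T4 & T5

Sorted by start: T1, T3, T2, T5, T4, T6.
T3 starts before T1 ends → T1 and T3 overlap.
T2 starts exactly when T1 ends (back-to-back, no overlap), so T1 has no further overlaps.
T2 starts before T3 ends → T3 and T2 overlap.
T5 starts after T3 ends, so T3 has no further overlaps.
T5 starts before T2 ends → T2 and T5 overlap.
T4 starts after T2 ends, so T2 has no further overlaps.
T4 starts before T5 ends → T5 and T4 overlap.
T6 starts after T5 ends.
T6 starts after T4 ends.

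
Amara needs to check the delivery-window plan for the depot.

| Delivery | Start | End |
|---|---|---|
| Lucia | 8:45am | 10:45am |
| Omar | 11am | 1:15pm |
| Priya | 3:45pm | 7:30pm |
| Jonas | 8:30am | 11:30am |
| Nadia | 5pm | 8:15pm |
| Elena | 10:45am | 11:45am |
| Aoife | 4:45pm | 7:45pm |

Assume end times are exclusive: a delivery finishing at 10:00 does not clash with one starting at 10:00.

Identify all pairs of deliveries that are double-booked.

Aoife & Nadia, Aoife & Priya, Elena & Jonas, Elena & Omar, Jonas & Lucia, Jonas & Omar, Nadia & Priya

Sorted by start: Jonas, Lucia, Elena, Omar, Priya, Aoife, Nadia.
Lucia starts before Jonas ends → Jonas and Lucia overlap.
Elena starts before Jonas ends → Jonas and Elena overlap.
Omar starts before Jonas ends → Jonas and Omar overlap.
Priya starts after Jonas ends — done with Jonas.
Elena starts exactly when Lucia ends (back-to-back, no overlap) — done with Lucia.
Omar starts before Elena ends → Elena and Omar overlap.
Priya starts after Elena ends — done with Elena.
Priya starts after Omar ends — done with Omar.
Aoife starts before Priya ends → Priya and Aoife overlap.
Nadia starts before Priya ends → Priya and Nadia overlap.
Nadia starts before Aoife ends → Aoife and Nadia overlap.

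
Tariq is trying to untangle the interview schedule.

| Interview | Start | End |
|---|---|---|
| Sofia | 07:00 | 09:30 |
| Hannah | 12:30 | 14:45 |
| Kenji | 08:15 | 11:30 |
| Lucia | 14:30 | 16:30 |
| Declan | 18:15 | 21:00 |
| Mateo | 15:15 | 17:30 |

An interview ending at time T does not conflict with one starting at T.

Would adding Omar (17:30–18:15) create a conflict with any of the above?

No — it doesn't clash with anything

Sofia: ends 09:30 at or before Omar starts 17:30 → clear.
Kenji: ends 11:30 at or before Omar starts 17:30 → clear.
Hannah: ends 14:45 at or before Omar starts 17:30 → clear.
Lucia: ends 16:30 at or before Omar starts 17:30 → clear.
Mateo: ends 17:30 at or before Omar starts 17:30 → clear.
Declan: starts 18:15 at or after Omar ends 18:15 → clear.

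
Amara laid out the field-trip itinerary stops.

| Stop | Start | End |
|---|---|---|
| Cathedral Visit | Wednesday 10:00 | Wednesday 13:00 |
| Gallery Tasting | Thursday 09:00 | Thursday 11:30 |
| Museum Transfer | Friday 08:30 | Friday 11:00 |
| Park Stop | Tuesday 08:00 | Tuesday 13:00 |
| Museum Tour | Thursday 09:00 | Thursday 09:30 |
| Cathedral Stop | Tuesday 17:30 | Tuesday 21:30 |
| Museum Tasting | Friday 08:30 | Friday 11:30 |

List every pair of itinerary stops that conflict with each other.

Two intervals overlap when each starts before the other ends.
Sorted by start: Park Stop, Cathedral Stop, Cathedral Visit, Museum Tour, Gallery Tasting, Museum Transfer, Museum Tasting.
Cathedral Stop starts after Park Stop ends, so Park Stop has no further overlaps.
Cathedral Visit starts after Cathedral Stop ends, so Cathedral Stop has no further overlaps.
Museum Tour starts after Cathedral Visit ends, so Cathedral Visit has no further overlaps.
Gallery Tasting starts before Museum Tour ends → Museum Tour and Gallery Tasting overlap.
Museum Transfer starts after Museum Tour ends, so Museum Tour has no further overlaps.
Museum Transfer starts after Gallery Tasting ends, so Gallery Tasting has no further overlaps.
Museum Tasting starts before Museum Transfer ends → Museum Transfer and Museum Tasting overlap.

Gallery Tasting & Museum Tour, Museum Tasting & Museum Transfer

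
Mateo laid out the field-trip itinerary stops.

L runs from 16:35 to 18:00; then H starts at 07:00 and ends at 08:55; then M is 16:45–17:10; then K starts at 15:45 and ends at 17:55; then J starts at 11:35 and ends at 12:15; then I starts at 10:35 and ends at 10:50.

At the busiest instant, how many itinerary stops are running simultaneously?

3

Sort all start/end points and keep a running count:
07:00 start H → 1
08:55 end H → 0
10:35 start I → 1
10:50 end I → 0
11:35 start J → 1
12:15 end J → 0
15:45 start K → 1
16:35 start L → 2
16:45 start M → 3
17:10 end M → 2
17:55 end K → 1
18:00 end L → 0
Peak is 3, at 16:45 (K, L, M).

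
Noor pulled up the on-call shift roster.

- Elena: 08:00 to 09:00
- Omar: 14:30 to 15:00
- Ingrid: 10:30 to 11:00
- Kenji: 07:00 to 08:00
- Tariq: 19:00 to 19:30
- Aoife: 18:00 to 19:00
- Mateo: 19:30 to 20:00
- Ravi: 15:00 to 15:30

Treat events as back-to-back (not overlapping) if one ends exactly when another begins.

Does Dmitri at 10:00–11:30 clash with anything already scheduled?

Kenji: ends 08:00 at or before Dmitri starts 10:00 → clear.
Elena: ends 09:00 at or before Dmitri starts 10:00 → clear.
Ingrid: starts 10:30 before Dmitri ends 11:30, and ends 11:00 after Dmitri starts 10:00 → overlap.
Omar: starts 14:30 at or after Dmitri ends 11:30 → clear.
Ravi: starts 15:00 at or after Dmitri ends 11:30 → clear.
Aoife: starts 18:00 at or after Dmitri ends 11:30 → clear.
Tariq: starts 19:00 at or after Dmitri ends 11:30 → clear.
Mateo: starts 19:30 at or after Dmitri ends 11:30 → clear.
Dmitri overlaps Ingrid.

Yes — it overlaps Ingrid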